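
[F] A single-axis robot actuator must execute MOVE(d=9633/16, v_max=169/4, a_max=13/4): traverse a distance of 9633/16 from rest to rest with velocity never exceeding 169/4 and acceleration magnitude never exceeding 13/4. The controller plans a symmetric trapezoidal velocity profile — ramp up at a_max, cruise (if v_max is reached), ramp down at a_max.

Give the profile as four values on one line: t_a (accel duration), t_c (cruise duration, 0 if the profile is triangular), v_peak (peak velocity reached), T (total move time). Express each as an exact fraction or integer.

t_a=13 t_c=5/4 v_peak=169/4 T=109/4

v_max²/a_max = (169/4)²/(13/4) = 2197/4
9633/16 ≥ 2197/4 → trapezoidal
t_a = (169/4)/(13/4) = 13; v_peak = 169/4
d_cruise = 9633/16 − 2197/4 = 845/16; t_c = (845/16)/(169/4) = 5/4
T = 2·13 + 5/4 = 109/4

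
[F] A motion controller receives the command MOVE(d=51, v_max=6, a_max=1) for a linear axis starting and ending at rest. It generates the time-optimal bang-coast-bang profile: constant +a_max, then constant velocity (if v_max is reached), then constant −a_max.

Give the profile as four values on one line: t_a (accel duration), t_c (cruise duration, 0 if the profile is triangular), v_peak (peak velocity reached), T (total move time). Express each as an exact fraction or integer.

t_a=6 t_c=5/2 v_peak=6 T=29/2

vₘ²/aₘ = 6²/1 = 36
51 ≥ 36 ⇒ cruise phase
t_a = 6/1 = 6; v_peak = 6
d_cruise = 51 − 36 = 15; t_c = 15/6 = 5/2
T = 2·6 + 5/2 = 29/2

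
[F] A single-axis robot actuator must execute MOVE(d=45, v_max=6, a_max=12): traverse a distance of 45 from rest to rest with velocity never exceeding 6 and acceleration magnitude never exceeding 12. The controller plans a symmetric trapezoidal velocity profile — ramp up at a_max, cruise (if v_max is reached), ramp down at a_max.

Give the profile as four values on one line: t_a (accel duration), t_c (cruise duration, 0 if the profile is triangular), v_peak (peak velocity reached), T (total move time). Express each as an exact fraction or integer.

t_a=1/2 t_c=7 v_peak=6 T=8

v_max²/a_max = 6²/12 = 3
45 ≥ 3 → trapezoidal
t_a = 6/12 = 1/2; v_peak = 6
d_cruise = 45 − 3 = 42; t_c = 42/6 = 7
T = 2·1/2 + 7 = 8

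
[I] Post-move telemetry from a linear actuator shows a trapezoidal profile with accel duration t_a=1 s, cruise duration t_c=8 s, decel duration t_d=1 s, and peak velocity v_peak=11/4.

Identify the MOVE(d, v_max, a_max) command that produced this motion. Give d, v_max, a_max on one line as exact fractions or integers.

d=99/4 v_max=11/4 a_max=11/4

a_max = (11/4)/1 = 11/4
d_a = ½·11/4·1 = 11/8; d_c = 11/4·8 = 22
d = 2·11/8 + 22 = 99/4
t_c = 8 > 0 so v_max = 11/4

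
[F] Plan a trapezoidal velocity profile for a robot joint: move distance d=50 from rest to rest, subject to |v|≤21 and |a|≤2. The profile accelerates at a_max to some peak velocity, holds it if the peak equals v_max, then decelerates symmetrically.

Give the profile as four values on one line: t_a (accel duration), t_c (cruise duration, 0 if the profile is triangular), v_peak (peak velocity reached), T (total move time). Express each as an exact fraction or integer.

t_a=5 t_c=0 v_peak=10 T=10

v_max²/a_max = 21²/2 = 441/2
50 < 441/2 so t_c = 0
v_peak = √(50·2) = √100 = 10
t_a = 10/2 = 5; t_c = 0
T = 2·5 = 10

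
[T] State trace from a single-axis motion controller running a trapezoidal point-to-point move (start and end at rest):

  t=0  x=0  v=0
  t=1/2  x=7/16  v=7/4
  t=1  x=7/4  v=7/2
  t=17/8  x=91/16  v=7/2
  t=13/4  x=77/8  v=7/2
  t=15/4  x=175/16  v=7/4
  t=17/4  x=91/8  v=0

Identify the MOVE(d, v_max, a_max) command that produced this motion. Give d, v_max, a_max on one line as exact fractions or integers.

d=91/8 v_max=7/2 a_max=7/2

final state: t=17/4, x=91/8, v=0 → d = 91/8
a_max = (7/4−0)/(1/2−0) = 7/2
max v = 7/2 over t∈[1,13/4] → v_max = 7/2
check: 7/2·(1+9/4) = 91/8 ✓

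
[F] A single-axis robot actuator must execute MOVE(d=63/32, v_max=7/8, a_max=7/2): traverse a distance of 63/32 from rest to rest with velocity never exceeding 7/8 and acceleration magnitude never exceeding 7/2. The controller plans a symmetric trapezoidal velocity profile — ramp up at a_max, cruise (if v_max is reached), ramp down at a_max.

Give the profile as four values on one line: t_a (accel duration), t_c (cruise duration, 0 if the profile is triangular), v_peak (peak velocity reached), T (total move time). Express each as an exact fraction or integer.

t_a=1/4 t_c=2 v_peak=7/8 T=5/2

v_max²/a_max = (7/8)²/(7/2) = 7/32
63/32 ≥ 7/32 ⇒ cruise phase
t_a = (7/8)/(7/2) = 1/4; v_peak = 7/8
d_cruise = 63/32 − 7/32 = 7/4; t_c = (7/4)/(7/8) = 2
T = 2·1/4 + 2 = 5/2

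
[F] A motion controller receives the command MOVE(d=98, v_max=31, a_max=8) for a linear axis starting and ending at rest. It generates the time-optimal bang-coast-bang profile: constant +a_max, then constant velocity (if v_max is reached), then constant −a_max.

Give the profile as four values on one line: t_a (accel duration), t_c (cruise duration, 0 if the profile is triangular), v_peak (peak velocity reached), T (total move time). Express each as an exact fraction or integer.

t_a=7/2 t_c=0 v_peak=28 T=7

v_max²/a_max = 31²/8 = 961/8
98 < 961/8 ⇒ no cruise
v_peak = √(98·8) = √784 = 28
t_a = 28/8 = 7/2; t_c = 0
T = 2·7/2 = 7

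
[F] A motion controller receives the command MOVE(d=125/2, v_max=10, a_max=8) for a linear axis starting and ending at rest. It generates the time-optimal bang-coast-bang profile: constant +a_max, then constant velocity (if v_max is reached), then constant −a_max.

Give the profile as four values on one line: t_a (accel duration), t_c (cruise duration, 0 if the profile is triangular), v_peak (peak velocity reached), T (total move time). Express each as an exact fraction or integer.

t_a=5/4 t_c=5 v_peak=10 T=15/2

v_max²/a_max = 10²/8 = 25/2
125/2 ≥ 25/2 → trapezoidal
t_a = 10/8 = 5/4; v_peak = 10
d_cruise = 125/2 − 25/2 = 50; t_c = 50/10 = 5
T = 2·5/4 + 5 = 15/2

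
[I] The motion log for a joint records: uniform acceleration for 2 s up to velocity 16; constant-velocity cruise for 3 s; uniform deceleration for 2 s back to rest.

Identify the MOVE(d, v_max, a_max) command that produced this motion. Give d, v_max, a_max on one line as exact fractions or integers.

d=80 v_max=16 a_max=8

a_max = 16/2 = 8
d_a = ½·16·2 = 16; d_c = 16·3 = 48
d = 2·16 + 48 = 80
t_c = 3 > 0 ⇒ limit active, v_max = 16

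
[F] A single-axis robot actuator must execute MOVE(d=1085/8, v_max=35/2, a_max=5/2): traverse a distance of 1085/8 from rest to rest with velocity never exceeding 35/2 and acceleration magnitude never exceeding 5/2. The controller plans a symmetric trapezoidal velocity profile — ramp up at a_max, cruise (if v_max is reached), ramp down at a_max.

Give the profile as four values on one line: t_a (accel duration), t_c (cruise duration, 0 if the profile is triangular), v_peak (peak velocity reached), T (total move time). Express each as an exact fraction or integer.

t_a=7 t_c=3/4 v_peak=35/2 T=59/4

vₘ²/aₘ = (35/2)²/(5/2) = 245/2
1085/8 ≥ 245/2 so v_max reached
t_a = (35/2)/(5/2) = 7; v_peak = 35/2
d_cruise = 1085/8 − 245/2 = 105/8; t_c = (105/8)/(35/2) = 3/4
T = 2·7 + 3/4 = 59/4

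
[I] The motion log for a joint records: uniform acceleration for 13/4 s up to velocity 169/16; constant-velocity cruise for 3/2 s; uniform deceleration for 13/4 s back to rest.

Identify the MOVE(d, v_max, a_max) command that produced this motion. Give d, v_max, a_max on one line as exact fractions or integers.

a_max = (169/16)/(13/4) = 13/4
d_a = ½·169/16·13/4 = 2197/128; d_c = 169/16·3/2 = 507/32
d = 2·2197/128 + 507/32 = 3211/64
t_c = 3/2 > 0 ⇒ limit active, v_max = 169/16

d=3211/64 v_max=169/16 a_max=13/4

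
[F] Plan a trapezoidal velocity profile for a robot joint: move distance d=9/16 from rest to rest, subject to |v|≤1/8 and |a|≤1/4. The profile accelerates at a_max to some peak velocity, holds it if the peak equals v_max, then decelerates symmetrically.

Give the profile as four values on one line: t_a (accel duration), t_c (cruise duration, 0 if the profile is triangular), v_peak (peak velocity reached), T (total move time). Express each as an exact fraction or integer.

v_max²/a_max = (1/8)²/(1/4) = 1/16
9/16 ≥ 1/16 ⇒ cruise phase
t_a = (1/8)/(1/4) = 1/2; v_peak = 1/8
d_cruise = 9/16 − 1/16 = 1/2; t_c = (1/2)/(1/8) = 4
T = 2·1/2 + 4 = 5

t_a=1/2 t_c=4 v_peak=1/8 T=5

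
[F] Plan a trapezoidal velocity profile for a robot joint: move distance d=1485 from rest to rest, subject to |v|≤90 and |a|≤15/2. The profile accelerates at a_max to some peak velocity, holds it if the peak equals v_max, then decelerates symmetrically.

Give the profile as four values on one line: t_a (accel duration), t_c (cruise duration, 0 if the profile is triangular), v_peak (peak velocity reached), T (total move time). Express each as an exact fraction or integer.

t_a=12 t_c=9/2 v_peak=90 T=57/2

(v_max)²/a_max = 90²/(15/2) = 1080
1485 ≥ 1080 → trapezoidal
t_a = 90/(15/2) = 12; v_peak = 90
d_cruise = 1485 − 1080 = 405; t_c = 405/90 = 9/2
T = 2·12 + 9/2 = 57/2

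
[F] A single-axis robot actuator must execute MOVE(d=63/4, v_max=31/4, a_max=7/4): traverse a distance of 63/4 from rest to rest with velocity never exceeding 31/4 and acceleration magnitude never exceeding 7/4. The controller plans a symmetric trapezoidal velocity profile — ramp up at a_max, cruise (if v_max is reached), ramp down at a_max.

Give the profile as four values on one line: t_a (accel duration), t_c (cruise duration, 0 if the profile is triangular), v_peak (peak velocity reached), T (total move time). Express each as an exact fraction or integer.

t_a=3 t_c=0 v_peak=21/4 T=6

vₘ²/aₘ = (31/4)²/(7/4) = 961/28
63/4 < 961/28 → triangular
v_peak = √(63/4·7/4) = √(441/16) = 21/4
t_a = (21/4)/(7/4) = 3; t_c = 0
T = 2·3 = 6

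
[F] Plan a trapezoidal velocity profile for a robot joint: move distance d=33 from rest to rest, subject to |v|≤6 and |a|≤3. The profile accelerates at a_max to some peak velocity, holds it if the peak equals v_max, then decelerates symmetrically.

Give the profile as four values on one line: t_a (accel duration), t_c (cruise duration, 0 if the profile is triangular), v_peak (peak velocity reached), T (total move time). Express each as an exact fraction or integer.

v_max²/a_max = 6²/3 = 12
33 ≥ 12 so v_max reached
t_a = 6/3 = 2; v_peak = 6
d_cruise = 33 − 12 = 21; t_c = 21/6 = 7/2
T = 2·2 + 7/2 = 15/2

t_a=2 t_c=7/2 v_peak=6 T=15/2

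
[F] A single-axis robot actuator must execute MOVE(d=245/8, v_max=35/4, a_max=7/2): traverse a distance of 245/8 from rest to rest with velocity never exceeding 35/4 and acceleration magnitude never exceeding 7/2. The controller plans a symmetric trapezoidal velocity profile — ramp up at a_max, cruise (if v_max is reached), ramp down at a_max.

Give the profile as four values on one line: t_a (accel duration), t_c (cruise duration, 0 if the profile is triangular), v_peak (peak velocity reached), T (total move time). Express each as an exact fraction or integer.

t_a=5/2 t_c=1 v_peak=35/4 T=6

v_max²/a_max = (35/4)²/(7/2) = 175/8
245/8 ≥ 175/8 so v_max reached
t_a = (35/4)/(7/2) = 5/2; v_peak = 35/4
d_cruise = 245/8 − 175/8 = 35/4; t_c = (35/4)/(35/4) = 1
T = 2·5/2 + 1 = 6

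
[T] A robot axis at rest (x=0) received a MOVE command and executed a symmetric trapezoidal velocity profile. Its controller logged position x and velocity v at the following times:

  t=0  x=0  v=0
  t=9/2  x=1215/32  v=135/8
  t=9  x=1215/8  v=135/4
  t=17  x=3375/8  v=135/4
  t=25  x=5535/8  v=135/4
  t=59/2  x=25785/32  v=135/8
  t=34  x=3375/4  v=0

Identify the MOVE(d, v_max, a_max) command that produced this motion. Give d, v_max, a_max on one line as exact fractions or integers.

final state: t=34, x=3375/4, v=0 → d = 3375/4
a_max = (135/8−0)/(9/2−0) = 15/4
max v = 135/4 over t∈[9,25] → v_max = 135/4
check: 135/4·(9+16) = 3375/4 ✓

d=3375/4 v_max=135/4 a_max=15/4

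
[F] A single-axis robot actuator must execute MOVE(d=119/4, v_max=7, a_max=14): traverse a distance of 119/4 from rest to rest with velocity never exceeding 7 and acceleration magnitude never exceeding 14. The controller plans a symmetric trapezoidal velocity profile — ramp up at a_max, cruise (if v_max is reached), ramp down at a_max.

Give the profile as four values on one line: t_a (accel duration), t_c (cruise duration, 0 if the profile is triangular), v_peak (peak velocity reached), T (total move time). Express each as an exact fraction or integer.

v_max²/a_max = 7²/14 = 7/2
119/4 ≥ 7/2 so v_max reached
t_a = 7/14 = 1/2; v_peak = 7
d_cruise = 119/4 − 7/2 = 105/4; t_c = (105/4)/7 = 15/4
T = 2·1/2 + 15/4 = 19/4

t_a=1/2 t_c=15/4 v_peak=7 T=19/4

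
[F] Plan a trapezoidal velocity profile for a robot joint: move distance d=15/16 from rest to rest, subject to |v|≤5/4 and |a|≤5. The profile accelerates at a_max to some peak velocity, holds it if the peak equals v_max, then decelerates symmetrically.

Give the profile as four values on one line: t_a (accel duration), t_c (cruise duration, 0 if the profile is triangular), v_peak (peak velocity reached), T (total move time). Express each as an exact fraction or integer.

v_max²/a_max = (5/4)²/5 = 5/16
15/16 ≥ 5/16 → trapezoidal
t_a = (5/4)/5 = 1/4; v_peak = 5/4
d_cruise = 15/16 − 5/16 = 5/8; t_c = (5/8)/(5/4) = 1/2
T = 2·1/4 + 1/2 = 1

t_a=1/4 t_c=1/2 v_peak=5/4 T=1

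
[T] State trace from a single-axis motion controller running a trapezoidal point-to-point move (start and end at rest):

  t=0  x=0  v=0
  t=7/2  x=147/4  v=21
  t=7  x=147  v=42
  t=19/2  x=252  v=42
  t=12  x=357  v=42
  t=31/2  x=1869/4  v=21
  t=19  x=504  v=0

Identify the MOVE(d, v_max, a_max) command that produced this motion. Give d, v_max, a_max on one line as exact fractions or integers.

d=504 v_max=42 a_max=6

final state: t=19, x=504, v=0 → d = 504
a_max = (21−0)/(7/2−0) = 6
max v = 42 over t∈[7,12] → v_max = 42
check: 42·(7+5) = 504 ✓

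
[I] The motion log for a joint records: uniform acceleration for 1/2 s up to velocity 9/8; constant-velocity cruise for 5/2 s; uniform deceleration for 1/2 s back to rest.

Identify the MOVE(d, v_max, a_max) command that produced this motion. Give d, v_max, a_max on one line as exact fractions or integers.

a_max = (9/8)/(1/2) = 9/4
d_a = ½·9/8·1/2 = 9/32; d_c = 9/8·5/2 = 45/16
d = 2·9/32 + 45/16 = 27/8
t_c = 5/2 > 0 ⇒ limit active, v_max = 9/8

d=27/8 v_max=9/8 a_max=9/4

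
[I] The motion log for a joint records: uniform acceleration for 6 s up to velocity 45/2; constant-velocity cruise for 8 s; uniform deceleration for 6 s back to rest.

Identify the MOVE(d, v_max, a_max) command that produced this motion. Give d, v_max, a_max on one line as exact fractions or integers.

a_max = (45/2)/6 = 15/4
d_a = ½·45/2·6 = 135/2; d_c = 45/2·8 = 180
d = 2·135/2 + 180 = 315
t_c = 8 > 0 → v_max = v_peak = 45/2

d=315 v_max=45/2 a_max=15/4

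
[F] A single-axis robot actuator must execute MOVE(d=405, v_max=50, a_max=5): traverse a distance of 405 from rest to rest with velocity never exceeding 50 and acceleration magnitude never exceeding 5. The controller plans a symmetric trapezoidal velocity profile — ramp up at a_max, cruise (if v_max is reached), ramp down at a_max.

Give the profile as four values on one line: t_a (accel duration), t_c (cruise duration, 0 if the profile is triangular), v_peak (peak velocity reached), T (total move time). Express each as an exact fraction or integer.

t_a=9 t_c=0 v_peak=45 T=18

v_max²/a_max = 50²/5 = 500
405 < 500 → triangular
v_peak = √(405·5) = √2025 = 45
t_a = 45/5 = 9; t_c = 0
T = 2·9 = 18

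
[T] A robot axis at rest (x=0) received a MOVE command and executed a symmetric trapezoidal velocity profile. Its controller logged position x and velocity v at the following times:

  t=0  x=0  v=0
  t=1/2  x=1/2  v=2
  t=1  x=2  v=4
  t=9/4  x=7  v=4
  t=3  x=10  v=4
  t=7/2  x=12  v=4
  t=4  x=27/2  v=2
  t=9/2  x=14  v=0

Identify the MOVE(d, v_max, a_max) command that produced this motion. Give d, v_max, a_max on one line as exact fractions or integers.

d=14 v_max=4 a_max=4

final state: t=9/2, x=14, v=0 → d = 14
a_max = (2−0)/(1/2−0) = 4
max v = 4 over t∈[1,7/2] → v_max = 4
check: 4·(1+5/2) = 14 ✓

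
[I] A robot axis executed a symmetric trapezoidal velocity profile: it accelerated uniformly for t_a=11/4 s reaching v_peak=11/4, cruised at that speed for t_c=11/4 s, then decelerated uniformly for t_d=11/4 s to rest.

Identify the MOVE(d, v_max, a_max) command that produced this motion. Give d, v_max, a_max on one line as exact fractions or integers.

d=121/8 v_max=11/4 a_max=1

a_max = (11/4)/(11/4) = 1
d_a = ½·11/4·11/4 = 121/32; d_c = 11/4·11/4 = 121/16
d = 2·121/32 + 121/16 = 121/8
t_c = 11/4 > 0 ⇒ limit active, v_max = 11/4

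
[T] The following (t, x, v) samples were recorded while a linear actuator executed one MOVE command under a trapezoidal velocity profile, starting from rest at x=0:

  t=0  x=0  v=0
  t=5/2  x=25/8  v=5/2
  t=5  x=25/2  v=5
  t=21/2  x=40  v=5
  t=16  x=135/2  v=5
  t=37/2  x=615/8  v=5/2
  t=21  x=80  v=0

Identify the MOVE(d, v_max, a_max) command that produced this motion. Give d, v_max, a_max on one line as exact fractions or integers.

d=80 v_max=5 a_max=1

final state: t=21, x=80, v=0 → d = 80
a_max = (5/2−0)/(5/2−0) = 1
max v = 5 over t∈[5,16] → v_max = 5
check: 5·(5+11) = 80 ✓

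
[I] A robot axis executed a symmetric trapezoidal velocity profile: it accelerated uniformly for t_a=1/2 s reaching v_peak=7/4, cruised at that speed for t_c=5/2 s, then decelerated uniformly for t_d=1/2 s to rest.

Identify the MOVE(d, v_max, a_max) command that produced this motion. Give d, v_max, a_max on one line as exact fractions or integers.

a_max = (7/4)/(1/2) = 7/2
d_a = ½·7/4·1/2 = 7/16; d_c = 7/4·5/2 = 35/8
d = 2·7/16 + 35/8 = 21/4
t_c = 5/2 > 0 so v_max = 7/4

d=21/4 v_max=7/4 a_max=7/2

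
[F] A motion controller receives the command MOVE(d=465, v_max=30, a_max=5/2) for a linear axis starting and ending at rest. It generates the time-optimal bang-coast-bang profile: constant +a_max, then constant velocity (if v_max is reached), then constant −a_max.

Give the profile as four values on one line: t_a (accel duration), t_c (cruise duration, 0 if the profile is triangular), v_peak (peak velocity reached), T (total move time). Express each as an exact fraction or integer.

v_max²/a_max = 30²/(5/2) = 360
465 ≥ 360 → trapezoidal
t_a = 30/(5/2) = 12; v_peak = 30
d_cruise = 465 − 360 = 105; t_c = 105/30 = 7/2
T = 2·12 + 7/2 = 55/2

t_a=12 t_c=7/2 v_peak=30 T=55/2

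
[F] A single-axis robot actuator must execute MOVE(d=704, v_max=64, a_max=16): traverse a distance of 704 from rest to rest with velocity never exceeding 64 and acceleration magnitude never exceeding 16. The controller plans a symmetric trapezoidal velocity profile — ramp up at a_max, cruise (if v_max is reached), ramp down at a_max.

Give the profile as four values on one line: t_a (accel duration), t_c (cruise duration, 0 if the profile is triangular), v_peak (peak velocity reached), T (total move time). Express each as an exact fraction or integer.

v_max²/a_max = 64²/16 = 256
704 ≥ 256 so v_max reached
t_a = 64/16 = 4; v_peak = 64
d_cruise = 704 − 256 = 448; t_c = 448/64 = 7
T = 2·4 + 7 = 15

t_a=4 t_c=7 v_peak=64 T=15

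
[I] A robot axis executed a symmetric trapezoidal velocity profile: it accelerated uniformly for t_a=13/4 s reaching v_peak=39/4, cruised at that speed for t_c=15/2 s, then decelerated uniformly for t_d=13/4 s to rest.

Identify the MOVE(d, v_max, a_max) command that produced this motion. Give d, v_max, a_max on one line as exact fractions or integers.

d=1677/16 v_max=39/4 a_max=3

a_max = (39/4)/(13/4) = 3
d_a = ½·39/4·13/4 = 507/32; d_c = 39/4·15/2 = 585/8
d = 2·507/32 + 585/8 = 1677/16
t_c = 15/2 > 0 → v_max = v_peak = 39/4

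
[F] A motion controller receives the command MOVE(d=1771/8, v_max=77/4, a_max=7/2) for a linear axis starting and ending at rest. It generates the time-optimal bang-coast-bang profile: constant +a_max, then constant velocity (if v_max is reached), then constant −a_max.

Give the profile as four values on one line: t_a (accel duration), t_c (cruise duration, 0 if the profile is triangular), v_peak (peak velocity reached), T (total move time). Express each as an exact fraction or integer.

t_a=11/2 t_c=6 v_peak=77/4 T=17

(v_max)²/a_max = (77/4)²/(7/2) = 847/8
1771/8 ≥ 847/8 → trapezoidal
t_a = (77/4)/(7/2) = 11/2; v_peak = 77/4
d_cruise = 1771/8 − 847/8 = 231/2; t_c = (231/2)/(77/4) = 6
T = 2·11/2 + 6 = 17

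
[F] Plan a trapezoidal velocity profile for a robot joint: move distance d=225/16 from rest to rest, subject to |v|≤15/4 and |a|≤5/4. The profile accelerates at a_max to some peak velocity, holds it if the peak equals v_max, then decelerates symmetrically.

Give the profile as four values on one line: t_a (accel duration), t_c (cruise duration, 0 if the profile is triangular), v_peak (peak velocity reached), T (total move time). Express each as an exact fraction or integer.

(v_max)²/a_max = (15/4)²/(5/4) = 45/4
225/16 ≥ 45/4 ⇒ cruise phase
t_a = (15/4)/(5/4) = 3; v_peak = 15/4
d_cruise = 225/16 − 45/4 = 45/16; t_c = (45/16)/(15/4) = 3/4
T = 2·3 + 3/4 = 27/4

t_a=3 t_c=3/4 v_peak=15/4 T=27/4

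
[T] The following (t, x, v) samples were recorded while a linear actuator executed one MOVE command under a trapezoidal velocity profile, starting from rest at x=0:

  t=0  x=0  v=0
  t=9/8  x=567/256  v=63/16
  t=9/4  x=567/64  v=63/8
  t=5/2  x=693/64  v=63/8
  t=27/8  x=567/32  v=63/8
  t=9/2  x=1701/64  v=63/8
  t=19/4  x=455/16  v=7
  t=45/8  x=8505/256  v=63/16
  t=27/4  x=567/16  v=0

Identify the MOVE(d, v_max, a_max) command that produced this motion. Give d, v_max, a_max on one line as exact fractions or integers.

d=567/16 v_max=63/8 a_max=7/2

final state: t=27/4, x=567/16, v=0 → d = 567/16
a_max = (63/16−0)/(9/8−0) = 7/2
max v = 63/8 over t∈[9/4,9/2] → v_max = 63/8
check: 63/8·(9/4+9/4) = 567/16 ✓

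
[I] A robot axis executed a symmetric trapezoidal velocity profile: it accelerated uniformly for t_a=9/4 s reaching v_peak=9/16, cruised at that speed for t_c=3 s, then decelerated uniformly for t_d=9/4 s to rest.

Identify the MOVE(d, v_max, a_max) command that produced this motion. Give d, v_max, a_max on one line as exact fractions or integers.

a_max = (9/16)/(9/4) = 1/4
d_a = ½·9/16·9/4 = 81/128; d_c = 9/16·3 = 27/16
d = 2·81/128 + 27/16 = 189/64
t_c = 3 > 0 ⇒ limit active, v_max = 9/16

d=189/64 v_max=9/16 a_max=1/4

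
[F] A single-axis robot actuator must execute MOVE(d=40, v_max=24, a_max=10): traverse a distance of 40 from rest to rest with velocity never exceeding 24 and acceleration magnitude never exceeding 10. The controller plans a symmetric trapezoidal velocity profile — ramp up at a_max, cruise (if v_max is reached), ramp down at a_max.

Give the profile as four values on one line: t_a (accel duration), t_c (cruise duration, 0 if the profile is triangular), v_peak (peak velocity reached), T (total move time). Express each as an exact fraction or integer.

vₘ²/aₘ = 24²/10 = 288/5
40 < 288/5 → triangular
v_peak = √(40·10) = √400 = 20
t_a = 20/10 = 2; t_c = 0
T = 2·2 = 4

t_a=2 t_c=0 v_peak=20 T=4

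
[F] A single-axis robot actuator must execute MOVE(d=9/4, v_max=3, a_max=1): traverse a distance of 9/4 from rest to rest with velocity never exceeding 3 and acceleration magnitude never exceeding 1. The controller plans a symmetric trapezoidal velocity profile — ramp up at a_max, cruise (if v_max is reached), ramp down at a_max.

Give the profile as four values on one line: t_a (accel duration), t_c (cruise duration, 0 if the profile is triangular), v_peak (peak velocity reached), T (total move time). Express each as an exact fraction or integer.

t_a=3/2 t_c=0 v_peak=3/2 T=3

vₘ²/aₘ = 3²/1 = 9
9/4 < 9 → triangular
v_peak = √(9/4·1) = √(9/4) = 3/2
t_a = (3/2)/1 = 3/2; t_c = 0
T = 2·3/2 = 3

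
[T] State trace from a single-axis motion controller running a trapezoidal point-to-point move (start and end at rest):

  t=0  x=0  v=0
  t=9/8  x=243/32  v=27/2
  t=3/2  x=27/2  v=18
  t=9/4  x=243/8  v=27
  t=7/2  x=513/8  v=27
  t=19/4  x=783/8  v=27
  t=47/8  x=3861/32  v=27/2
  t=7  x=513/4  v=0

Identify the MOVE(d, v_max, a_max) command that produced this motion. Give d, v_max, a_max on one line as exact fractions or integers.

d=513/4 v_max=27 a_max=12

final state: t=7, x=513/4, v=0 → d = 513/4
a_max = (27/2−0)/(9/8−0) = 12
max v = 27 over t∈[9/4,19/4] → v_max = 27
check: 27·(9/4+5/2) = 513/4 ✓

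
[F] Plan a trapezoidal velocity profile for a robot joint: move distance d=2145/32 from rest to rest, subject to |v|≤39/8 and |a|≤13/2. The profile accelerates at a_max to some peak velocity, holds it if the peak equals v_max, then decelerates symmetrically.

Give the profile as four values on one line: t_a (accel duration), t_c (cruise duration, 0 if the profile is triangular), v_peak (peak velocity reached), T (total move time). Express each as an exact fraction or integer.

v_max²/a_max = (39/8)²/(13/2) = 117/32
2145/32 ≥ 117/32 so v_max reached
t_a = (39/8)/(13/2) = 3/4; v_peak = 39/8
d_cruise = 2145/32 − 117/32 = 507/8; t_c = (507/8)/(39/8) = 13
T = 2·3/4 + 13 = 29/2

t_a=3/4 t_c=13 v_peak=39/8 T=29/2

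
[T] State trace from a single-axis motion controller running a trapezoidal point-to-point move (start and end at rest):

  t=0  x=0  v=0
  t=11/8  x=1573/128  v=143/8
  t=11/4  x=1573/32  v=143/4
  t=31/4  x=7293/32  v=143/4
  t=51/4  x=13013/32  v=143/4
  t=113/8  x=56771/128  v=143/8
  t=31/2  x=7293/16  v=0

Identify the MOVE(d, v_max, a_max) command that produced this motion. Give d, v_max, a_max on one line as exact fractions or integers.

d=7293/16 v_max=143/4 a_max=13

final state: t=31/2, x=7293/16, v=0 → d = 7293/16
a_max = (143/8−0)/(11/8−0) = 13
max v = 143/4 over t∈[11/4,51/4] → v_max = 143/4
check: 143/4·(11/4+10) = 7293/16 ✓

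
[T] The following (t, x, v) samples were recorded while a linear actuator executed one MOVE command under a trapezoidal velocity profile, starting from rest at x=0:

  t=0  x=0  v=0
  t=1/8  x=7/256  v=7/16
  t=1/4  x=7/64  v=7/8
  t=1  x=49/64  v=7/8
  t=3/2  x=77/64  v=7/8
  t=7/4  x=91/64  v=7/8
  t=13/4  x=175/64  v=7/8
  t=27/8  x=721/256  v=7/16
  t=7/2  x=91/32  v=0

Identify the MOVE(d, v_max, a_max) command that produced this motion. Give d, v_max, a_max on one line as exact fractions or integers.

final state: t=7/2, x=91/32, v=0 → d = 91/32
a_max = (7/16−0)/(1/8−0) = 7/2
max v = 7/8 over t∈[1/4,13/4] → v_max = 7/8
check: 7/8·(1/4+3) = 91/32 ✓

d=91/32 v_max=7/8 a_max=7/2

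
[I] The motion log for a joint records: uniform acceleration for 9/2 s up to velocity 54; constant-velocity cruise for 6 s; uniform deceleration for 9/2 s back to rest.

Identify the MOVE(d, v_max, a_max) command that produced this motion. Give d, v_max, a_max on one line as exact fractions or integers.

d=567 v_max=54 a_max=12

a_max = 54/(9/2) = 12
d_a = ½·54·9/2 = 243/2; d_c = 54·6 = 324
d = 2·243/2 + 324 = 567
t_c = 6 > 0 so v_max = 54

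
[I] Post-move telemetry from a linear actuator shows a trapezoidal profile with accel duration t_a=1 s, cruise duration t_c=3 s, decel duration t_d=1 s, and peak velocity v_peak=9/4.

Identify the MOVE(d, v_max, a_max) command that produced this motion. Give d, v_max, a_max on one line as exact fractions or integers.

a_max = (9/4)/1 = 9/4
d_a = ½·9/4·1 = 9/8; d_c = 9/4·3 = 27/4
d = 2·9/8 + 27/4 = 9
t_c = 3 > 0 so v_max = 9/4

d=9 v_max=9/4 a_max=9/4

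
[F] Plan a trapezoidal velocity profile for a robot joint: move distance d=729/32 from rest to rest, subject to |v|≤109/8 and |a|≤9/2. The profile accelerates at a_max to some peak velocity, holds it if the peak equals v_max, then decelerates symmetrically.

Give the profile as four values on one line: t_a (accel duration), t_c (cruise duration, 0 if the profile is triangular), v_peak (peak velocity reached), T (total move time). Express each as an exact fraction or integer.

vₘ²/aₘ = (109/8)²/(9/2) = 11881/288
729/32 < 11881/288 ⇒ no cruise
v_peak = √(729/32·9/2) = √(6561/64) = 81/8
t_a = (81/8)/(9/2) = 9/4; t_c = 0
T = 2·9/4 = 9/2

t_a=9/4 t_c=0 v_peak=81/8 T=9/2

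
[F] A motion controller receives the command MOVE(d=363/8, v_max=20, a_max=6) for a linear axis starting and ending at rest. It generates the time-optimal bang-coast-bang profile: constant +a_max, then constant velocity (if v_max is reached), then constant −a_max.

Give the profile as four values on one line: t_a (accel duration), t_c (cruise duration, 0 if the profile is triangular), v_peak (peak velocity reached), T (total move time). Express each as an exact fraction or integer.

t_a=11/4 t_c=0 v_peak=33/2 T=11/2

(v_max)²/a_max = 20²/6 = 200/3
363/8 < 200/3 ⇒ no cruise
v_peak = √(363/8·6) = √(1089/4) = 33/2
t_a = (33/2)/6 = 11/4; t_c = 0
T = 2·11/4 = 11/2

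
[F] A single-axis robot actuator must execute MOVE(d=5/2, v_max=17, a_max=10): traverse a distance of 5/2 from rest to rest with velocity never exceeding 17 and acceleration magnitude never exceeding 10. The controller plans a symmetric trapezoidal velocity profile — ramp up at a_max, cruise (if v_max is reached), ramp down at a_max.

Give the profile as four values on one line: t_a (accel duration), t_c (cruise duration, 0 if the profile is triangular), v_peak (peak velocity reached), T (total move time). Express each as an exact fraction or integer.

t_a=1/2 t_c=0 v_peak=5 T=1

vₘ²/aₘ = 17²/10 = 289/10
5/2 < 289/10 → triangular
v_peak = √(5/2·10) = √25 = 5
t_a = 5/10 = 1/2; t_c = 0
T = 2·1/2 = 1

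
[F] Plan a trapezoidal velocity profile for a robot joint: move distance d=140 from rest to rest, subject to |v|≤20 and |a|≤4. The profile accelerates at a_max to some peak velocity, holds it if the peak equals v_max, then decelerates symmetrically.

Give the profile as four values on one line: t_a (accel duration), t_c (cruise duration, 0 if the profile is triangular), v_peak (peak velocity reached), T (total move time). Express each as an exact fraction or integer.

t_a=5 t_c=2 v_peak=20 T=12

v_max²/a_max = 20²/4 = 100
140 ≥ 100 so v_max reached
t_a = 20/4 = 5; v_peak = 20
d_cruise = 140 − 100 = 40; t_c = 40/20 = 2
T = 2·5 + 2 = 12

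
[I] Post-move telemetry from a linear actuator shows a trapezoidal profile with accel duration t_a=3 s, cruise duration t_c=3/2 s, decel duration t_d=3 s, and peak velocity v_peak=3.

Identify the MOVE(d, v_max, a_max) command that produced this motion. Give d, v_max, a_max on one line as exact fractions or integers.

a_max = 3/3 = 1
d_a = ½·3·3 = 9/2; d_c = 3·3/2 = 9/2
d = 2·9/2 + 9/2 = 27/2
t_c = 3/2 > 0 so v_max = 3

d=27/2 v_max=3 a_max=1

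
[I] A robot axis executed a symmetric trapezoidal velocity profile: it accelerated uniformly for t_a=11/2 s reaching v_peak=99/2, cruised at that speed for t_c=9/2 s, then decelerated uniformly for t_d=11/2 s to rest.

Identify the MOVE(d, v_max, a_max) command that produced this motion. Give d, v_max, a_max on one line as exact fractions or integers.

a_max = (99/2)/(11/2) = 9
d_a = ½·99/2·11/2 = 1089/8; d_c = 99/2·9/2 = 891/4
d = 2·1089/8 + 891/4 = 495
t_c = 9/2 > 0 → v_max = v_peak = 99/2

d=495 v_max=99/2 a_max=9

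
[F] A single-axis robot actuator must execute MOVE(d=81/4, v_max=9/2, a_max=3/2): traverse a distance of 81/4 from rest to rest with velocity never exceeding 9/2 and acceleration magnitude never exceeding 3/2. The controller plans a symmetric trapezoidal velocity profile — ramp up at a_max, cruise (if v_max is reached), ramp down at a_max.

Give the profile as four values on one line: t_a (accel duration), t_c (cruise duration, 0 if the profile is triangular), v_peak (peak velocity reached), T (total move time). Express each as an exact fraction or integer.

t_a=3 t_c=3/2 v_peak=9/2 T=15/2

v_max²/a_max = (9/2)²/(3/2) = 27/2
81/4 ≥ 27/2 ⇒ cruise phase
t_a = (9/2)/(3/2) = 3; v_peak = 9/2
d_cruise = 81/4 − 27/2 = 27/4; t_c = (27/4)/(9/2) = 3/2
T = 2·3 + 3/2 = 15/2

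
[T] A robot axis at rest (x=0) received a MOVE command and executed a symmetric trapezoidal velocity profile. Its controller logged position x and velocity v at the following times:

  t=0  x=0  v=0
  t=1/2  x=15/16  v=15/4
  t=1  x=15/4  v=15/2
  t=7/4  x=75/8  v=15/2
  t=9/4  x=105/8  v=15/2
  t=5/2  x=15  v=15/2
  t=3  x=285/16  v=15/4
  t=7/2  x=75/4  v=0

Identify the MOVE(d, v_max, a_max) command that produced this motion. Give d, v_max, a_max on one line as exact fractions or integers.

final state: t=7/2, x=75/4, v=0 → d = 75/4
a_max = (15/4−0)/(1/2−0) = 15/2
max v = 15/2 over t∈[1,5/2] → v_max = 15/2
check: 15/2·(1+3/2) = 75/4 ✓

d=75/4 v_max=15/2 a_max=15/2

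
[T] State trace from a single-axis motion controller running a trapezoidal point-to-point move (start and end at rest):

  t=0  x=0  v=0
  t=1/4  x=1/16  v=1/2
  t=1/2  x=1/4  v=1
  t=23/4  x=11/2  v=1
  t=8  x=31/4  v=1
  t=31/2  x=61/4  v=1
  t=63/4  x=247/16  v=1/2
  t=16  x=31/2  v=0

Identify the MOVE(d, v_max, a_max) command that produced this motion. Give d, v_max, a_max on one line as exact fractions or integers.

final state: t=16, x=31/2, v=0 → d = 31/2
a_max = (1/2−0)/(1/4−0) = 2
max v = 1 over t∈[1/2,31/2] → v_max = 1
check: 1·(1/2+15) = 31/2 ✓

d=31/2 v_max=1 a_max=2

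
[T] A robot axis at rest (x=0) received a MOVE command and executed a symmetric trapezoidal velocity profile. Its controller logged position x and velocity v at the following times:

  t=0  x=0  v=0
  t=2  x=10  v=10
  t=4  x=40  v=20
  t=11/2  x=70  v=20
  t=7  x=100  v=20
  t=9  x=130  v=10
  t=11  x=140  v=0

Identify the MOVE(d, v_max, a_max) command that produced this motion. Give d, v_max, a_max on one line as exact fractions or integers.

final state: t=11, x=140, v=0 → d = 140
a_max = (10−0)/(2−0) = 5
max v = 20 over t∈[4,7] → v_max = 20
check: 20·(4+3) = 140 ✓

d=140 v_max=20 a_max=5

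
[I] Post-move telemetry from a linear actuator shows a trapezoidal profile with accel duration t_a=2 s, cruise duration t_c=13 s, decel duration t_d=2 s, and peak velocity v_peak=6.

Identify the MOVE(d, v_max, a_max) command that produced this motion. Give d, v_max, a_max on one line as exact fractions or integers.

d=90 v_max=6 a_max=3

a_max = 6/2 = 3
d_a = ½·6·2 = 6; d_c = 6·13 = 78
d = 2·6 + 78 = 90
t_c = 13 > 0 so v_max = 6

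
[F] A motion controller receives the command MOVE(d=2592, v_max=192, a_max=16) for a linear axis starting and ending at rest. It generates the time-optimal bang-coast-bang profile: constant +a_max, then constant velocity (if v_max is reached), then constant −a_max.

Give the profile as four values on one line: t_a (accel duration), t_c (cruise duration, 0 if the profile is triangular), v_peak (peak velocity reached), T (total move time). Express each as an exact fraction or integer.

t_a=12 t_c=3/2 v_peak=192 T=51/2

vₘ²/aₘ = 192²/16 = 2304
2592 ≥ 2304 so v_max reached
t_a = 192/16 = 12; v_peak = 192
d_cruise = 2592 − 2304 = 288; t_c = 288/192 = 3/2
T = 2·12 + 3/2 = 51/2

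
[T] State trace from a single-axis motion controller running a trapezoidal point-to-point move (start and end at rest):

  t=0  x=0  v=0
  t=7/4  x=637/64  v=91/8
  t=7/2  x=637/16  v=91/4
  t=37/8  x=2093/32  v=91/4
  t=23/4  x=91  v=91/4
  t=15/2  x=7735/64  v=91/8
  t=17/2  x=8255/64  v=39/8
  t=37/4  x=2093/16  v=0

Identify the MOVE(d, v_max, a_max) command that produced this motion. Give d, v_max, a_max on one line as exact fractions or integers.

final state: t=37/4, x=2093/16, v=0 → d = 2093/16
a_max = (91/8−0)/(7/4−0) = 13/2
max v = 91/4 over t∈[7/2,23/4] → v_max = 91/4
check: 91/4·(7/2+9/4) = 2093/16 ✓

d=2093/16 v_max=91/4 a_max=13/2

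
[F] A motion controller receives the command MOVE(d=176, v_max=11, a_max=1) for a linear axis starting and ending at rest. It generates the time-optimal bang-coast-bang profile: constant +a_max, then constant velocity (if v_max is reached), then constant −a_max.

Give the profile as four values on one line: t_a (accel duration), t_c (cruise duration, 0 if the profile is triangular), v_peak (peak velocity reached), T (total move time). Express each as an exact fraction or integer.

v_max²/a_max = 11²/1 = 121
176 ≥ 121 ⇒ cruise phase
t_a = 11/1 = 11; v_peak = 11
d_cruise = 176 − 121 = 55; t_c = 55/11 = 5
T = 2·11 + 5 = 27

t_a=11 t_c=5 v_peak=11 T=27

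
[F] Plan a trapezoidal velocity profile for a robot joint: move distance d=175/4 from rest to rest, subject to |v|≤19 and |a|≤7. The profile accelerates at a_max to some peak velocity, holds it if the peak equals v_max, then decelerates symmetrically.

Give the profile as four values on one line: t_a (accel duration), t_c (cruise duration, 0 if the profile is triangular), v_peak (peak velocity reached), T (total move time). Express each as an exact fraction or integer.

vₘ²/aₘ = 19²/7 = 361/7
175/4 < 361/7 ⇒ no cruise
v_peak = √(175/4·7) = √(1225/4) = 35/2
t_a = (35/2)/7 = 5/2; t_c = 0
T = 2·5/2 = 5

t_a=5/2 t_c=0 v_peak=35/2 T=5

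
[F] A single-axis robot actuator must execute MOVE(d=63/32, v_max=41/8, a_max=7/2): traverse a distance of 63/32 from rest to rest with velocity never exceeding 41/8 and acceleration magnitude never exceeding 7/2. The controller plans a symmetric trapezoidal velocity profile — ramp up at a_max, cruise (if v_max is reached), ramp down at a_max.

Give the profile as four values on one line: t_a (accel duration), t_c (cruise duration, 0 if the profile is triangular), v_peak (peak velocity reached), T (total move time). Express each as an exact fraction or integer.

v_max²/a_max = (41/8)²/(7/2) = 1681/224
63/32 < 1681/224 so t_c = 0
v_peak = √(63/32·7/2) = √(441/64) = 21/8
t_a = (21/8)/(7/2) = 3/4; t_c = 0
T = 2·3/4 = 3/2

t_a=3/4 t_c=0 v_peak=21/8 T=3/2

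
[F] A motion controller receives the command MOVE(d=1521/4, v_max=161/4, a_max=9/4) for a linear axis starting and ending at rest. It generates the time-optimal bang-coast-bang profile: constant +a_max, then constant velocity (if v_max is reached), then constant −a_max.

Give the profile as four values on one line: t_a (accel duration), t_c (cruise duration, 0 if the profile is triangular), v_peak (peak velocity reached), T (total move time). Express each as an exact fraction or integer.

t_a=13 t_c=0 v_peak=117/4 T=26

vₘ²/aₘ = (161/4)²/(9/4) = 25921/36
1521/4 < 25921/36 → triangular
v_peak = √(1521/4·9/4) = √(13689/16) = 117/4
t_a = (117/4)/(9/4) = 13; t_c = 0
T = 2·13 = 26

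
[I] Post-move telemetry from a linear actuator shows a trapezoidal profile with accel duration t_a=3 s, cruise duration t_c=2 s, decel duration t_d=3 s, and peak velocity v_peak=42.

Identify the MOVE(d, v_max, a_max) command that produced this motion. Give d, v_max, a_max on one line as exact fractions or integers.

d=210 v_max=42 a_max=14

a_max = 42/3 = 14
d_a = ½·42·3 = 63; d_c = 42·2 = 84
d = 2·63 + 84 = 210
t_c = 2 > 0 so v_max = 42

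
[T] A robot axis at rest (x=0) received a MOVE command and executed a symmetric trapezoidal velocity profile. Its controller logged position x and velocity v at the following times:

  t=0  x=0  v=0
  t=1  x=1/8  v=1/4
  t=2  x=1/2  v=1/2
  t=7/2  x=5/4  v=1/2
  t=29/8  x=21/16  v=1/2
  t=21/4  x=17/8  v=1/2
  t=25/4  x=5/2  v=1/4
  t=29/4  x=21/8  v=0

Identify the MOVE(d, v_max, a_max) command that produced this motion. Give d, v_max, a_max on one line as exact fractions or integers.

final state: t=29/4, x=21/8, v=0 → d = 21/8
a_max = (1/4−0)/(1−0) = 1/4
max v = 1/2 over t∈[2,21/4] → v_max = 1/2
check: 1/2·(2+13/4) = 21/8 ✓

d=21/8 v_max=1/2 a_max=1/4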